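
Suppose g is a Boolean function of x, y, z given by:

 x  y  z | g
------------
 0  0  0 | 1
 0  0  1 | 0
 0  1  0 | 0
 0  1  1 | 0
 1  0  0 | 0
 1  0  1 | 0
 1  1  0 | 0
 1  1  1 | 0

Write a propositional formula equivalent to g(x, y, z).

g(x, y, z) = not ((x or y) or z)

The output is 1 only when every input is 0 — NOR of all inputs.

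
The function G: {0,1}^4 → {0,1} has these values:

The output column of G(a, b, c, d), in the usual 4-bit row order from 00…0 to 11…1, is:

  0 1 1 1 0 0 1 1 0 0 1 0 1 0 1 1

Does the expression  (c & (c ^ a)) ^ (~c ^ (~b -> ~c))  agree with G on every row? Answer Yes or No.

No

Evaluate (c & (c ^ a)) ^ (~c ^ (~b -> ~c)) on each row and compare to G:
  a=0, b=0, c=0, d=0: formula gives 0, G = 0 ✓
  a=0, b=0, c=0, d=1: formula gives 0, but G = 1 ✗
Row (0,0,0,1) is a counterexample, so the formula is not equivalent to G.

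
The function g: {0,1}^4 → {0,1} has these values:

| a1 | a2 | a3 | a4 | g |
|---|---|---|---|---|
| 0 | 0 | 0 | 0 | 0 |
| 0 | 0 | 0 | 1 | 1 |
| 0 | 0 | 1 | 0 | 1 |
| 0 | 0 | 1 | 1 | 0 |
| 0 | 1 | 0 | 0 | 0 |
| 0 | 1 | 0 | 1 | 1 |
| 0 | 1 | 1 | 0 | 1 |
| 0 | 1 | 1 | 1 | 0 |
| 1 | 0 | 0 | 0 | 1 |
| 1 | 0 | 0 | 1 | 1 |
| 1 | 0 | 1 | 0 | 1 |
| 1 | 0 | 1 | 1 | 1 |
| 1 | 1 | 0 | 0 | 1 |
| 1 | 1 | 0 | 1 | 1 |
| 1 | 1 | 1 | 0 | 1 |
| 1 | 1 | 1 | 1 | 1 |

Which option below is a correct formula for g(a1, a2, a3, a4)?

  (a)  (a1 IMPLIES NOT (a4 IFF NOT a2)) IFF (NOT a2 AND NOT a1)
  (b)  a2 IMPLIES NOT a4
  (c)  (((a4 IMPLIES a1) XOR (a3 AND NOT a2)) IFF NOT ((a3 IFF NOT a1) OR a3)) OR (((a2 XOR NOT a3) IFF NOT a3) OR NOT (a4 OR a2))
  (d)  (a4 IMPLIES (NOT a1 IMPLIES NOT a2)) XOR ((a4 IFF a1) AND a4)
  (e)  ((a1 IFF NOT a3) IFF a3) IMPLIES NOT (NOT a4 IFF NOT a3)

e

(a) disagrees with g on (0,0,0,0) (formula → 1, table → 0); rule it out.
(b) disagrees with g on (0,0,0,0) (formula → 1, table → 0); rule it out.
(c) disagrees with g on (0,0,0,0) (formula → 1, table → 0); rule it out.
(d) disagrees with g on (0,0,0,0) (formula → 1, table → 0); rule it out.
Only (e) survives; checking it on all 16 rows confirms it matches g.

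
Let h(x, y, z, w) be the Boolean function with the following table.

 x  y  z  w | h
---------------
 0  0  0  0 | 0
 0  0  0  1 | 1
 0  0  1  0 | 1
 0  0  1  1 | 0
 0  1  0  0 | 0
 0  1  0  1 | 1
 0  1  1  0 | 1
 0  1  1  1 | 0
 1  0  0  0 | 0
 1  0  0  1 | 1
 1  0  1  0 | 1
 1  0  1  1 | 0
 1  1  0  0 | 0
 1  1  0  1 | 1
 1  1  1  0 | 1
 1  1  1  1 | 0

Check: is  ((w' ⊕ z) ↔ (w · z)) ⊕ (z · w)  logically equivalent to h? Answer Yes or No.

Yes

Evaluate ((w' ⊕ z) ↔ (w · z)) ⊕ (z · w) on each row and compare to h:
  x=0, y=0, z=0, w=0: formula gives 0, h = 0 ✓
  x=0, y=0, z=0, w=1: formula gives 1, h = 1 ✓
  x=0, y=0, z=1, w=0: formula gives 1, h = 1 ✓
  x=0, y=0, z=1, w=1: formula gives 0, h = 0 ✓
  … (the remaining 12 rows also agree.)
All 16 rows match — the expression computes h exactly.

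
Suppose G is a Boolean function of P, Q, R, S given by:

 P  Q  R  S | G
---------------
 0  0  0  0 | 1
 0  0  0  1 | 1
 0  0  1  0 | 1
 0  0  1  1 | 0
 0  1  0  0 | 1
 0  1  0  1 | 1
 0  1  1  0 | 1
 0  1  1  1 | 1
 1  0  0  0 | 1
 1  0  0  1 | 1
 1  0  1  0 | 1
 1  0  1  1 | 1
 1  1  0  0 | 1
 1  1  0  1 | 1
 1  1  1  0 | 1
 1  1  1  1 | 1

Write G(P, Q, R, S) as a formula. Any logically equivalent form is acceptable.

G is 0 on exactly one input, (0,0,1,1), whose minterm is ¬P·¬Q·R·S. So G is the negation of that single conjunction.

G(P, Q, R, S) = ¬(((¬P ∧ ¬Q) ∧ R) ∧ S)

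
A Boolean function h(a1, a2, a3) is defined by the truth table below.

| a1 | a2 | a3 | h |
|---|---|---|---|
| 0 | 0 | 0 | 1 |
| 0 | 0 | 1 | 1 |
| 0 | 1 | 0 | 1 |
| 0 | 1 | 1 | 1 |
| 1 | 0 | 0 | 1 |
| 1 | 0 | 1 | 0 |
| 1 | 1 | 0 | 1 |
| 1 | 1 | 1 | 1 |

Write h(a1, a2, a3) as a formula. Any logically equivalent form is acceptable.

Only row (1,0,1) gives 0. So h is 1 everywhere except there — the complement of the minterm a1·¬a2·a3.

h(a1, a2, a3) = ~((a1 & ~a2) & a3)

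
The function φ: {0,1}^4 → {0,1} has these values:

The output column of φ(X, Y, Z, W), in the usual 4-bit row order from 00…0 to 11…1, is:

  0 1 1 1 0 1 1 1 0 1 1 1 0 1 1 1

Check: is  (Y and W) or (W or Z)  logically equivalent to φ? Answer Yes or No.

Evaluate (Y and W) or (W or Z) on each row and compare to φ:
  X=0, Y=0, Z=0, W=0: formula gives 0, φ = 0 ✓
  X=0, Y=0, Z=0, W=1: formula gives 1, φ = 1 ✓
  X=0, Y=0, Z=1, W=0: formula gives 1, φ = 1 ✓
  X=0, Y=0, Z=1, W=1: formula gives 1, φ = 1 ✓
  … (the remaining 12 rows also agree.)
Every row agrees, so the formula is equivalent.

Yes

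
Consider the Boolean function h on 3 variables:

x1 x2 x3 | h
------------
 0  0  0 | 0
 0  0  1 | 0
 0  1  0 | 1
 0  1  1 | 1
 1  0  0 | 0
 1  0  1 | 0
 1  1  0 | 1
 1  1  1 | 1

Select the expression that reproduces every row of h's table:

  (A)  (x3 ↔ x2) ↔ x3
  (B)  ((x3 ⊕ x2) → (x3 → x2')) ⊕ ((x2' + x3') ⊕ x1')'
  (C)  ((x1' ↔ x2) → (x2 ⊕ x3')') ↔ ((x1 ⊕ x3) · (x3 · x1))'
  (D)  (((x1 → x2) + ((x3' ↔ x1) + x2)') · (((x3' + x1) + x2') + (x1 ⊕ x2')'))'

A

(B) disagrees with h on (0,1,0) (formula → 0, table → 1); rule it out.
(C) disagrees with h on (0,0,0) (formula → 1, table → 0); rule it out.
(D) disagrees with h on (0,1,0) (formula → 0, table → 1); rule it out.
Only (A) survives; checking it on all 8 rows confirms it matches h.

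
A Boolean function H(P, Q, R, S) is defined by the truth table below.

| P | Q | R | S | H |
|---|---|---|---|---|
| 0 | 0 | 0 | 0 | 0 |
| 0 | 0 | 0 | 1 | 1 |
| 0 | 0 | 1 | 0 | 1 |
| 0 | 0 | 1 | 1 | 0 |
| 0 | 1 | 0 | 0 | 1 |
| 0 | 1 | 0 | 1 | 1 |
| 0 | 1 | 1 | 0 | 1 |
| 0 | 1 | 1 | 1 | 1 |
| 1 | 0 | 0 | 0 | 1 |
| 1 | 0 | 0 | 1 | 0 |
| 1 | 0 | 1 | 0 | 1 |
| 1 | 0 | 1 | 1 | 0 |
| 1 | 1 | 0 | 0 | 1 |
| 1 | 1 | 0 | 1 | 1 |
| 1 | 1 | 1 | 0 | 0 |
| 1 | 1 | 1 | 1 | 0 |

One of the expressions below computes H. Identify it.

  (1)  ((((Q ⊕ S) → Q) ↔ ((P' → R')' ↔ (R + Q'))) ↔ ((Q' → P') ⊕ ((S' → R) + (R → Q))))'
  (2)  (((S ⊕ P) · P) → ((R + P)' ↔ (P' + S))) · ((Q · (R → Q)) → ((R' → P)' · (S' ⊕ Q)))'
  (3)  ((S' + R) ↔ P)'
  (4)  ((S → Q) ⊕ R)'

(2): at (0,0,0,1) it gives 0, but H = 1 — eliminated.
(3): at (0,0,0,0) it gives 1, but H = 0 — eliminated.
(4): at (0,1,0,0) it gives 0, but H = 1 — eliminated.
That leaves (1). Evaluating it on every row reproduces the table of H exactly.

1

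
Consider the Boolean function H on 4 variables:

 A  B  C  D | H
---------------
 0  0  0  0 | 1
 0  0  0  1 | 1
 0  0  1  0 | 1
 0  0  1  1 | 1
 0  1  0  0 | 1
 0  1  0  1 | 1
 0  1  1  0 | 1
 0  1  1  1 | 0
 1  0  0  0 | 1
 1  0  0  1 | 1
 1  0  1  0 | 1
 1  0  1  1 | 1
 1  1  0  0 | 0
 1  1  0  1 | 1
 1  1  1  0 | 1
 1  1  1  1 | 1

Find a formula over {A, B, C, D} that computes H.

H(A, B, C, D) = ((((A' · B) · C) · D) + (((A · B) · C') · D'))'

The 0-rows are (0,1,1,1), (1,1,0,0). Take each as a conjunction (¬A·B·C·D, A·B·¬C·¬D), form their disjunction, and complement — that gives a formula that is 1 everywhere H is.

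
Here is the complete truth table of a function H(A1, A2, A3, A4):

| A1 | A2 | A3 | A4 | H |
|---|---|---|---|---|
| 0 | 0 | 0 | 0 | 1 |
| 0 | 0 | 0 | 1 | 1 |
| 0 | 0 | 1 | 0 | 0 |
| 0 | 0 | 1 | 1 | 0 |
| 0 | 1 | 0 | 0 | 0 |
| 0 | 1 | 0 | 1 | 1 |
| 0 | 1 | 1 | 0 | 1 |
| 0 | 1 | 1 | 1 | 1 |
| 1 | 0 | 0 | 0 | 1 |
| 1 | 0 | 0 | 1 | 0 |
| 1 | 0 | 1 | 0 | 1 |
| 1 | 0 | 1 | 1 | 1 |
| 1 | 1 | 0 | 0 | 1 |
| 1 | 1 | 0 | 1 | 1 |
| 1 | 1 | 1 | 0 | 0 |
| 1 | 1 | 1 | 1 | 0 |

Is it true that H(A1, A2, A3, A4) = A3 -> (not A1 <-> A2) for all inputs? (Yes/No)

No

Test each input against both H and the formula:
  A1=0, A2=0, A3=0, A4=0: formula gives 1, H = 1 ✓
  A1=0, A2=0, A3=0, A4=1: formula gives 1, H = 1 ✓
  A1=0, A2=0, A3=1, A4=0: formula gives 0, H = 0 ✓
  A1=0, A2=0, A3=1, A4=1: formula gives 0, H = 0 ✓
  A1=0, A2=1, A3=0, A4=0: formula gives 1, but H = 0 ✗
Since they disagree at (0,1,0,0), the expression is not a correct formula for H.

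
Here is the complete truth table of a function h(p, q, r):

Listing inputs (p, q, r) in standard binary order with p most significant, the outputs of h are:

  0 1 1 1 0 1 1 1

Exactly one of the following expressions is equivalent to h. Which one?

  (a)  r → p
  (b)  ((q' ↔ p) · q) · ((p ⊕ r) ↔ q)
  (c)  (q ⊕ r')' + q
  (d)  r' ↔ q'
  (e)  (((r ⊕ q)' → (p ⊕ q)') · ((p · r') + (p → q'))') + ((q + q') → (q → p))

(a) fails at (0,0,0): the formula yields 1, h is 0.
(b) fails at (0,0,1): the formula yields 0, h is 1.
(d) fails at (0,0,0): the formula yields 1, h is 0.
(e) fails at (0,0,0): the formula yields 1, h is 0.
That leaves (c). Evaluating it on every row reproduces the table of h exactly.

c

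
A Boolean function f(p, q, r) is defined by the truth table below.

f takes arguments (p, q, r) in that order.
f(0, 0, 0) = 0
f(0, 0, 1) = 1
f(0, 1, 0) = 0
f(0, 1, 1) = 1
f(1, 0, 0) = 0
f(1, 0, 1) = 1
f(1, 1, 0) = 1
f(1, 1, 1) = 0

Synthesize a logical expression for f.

Collect the rows where f=1 — (0,0,1), (0,1,1), (1,0,1), (1,1,0) — and write one minterm per row: ¬p·¬q·r, ¬p·q·r, p·¬q·r, p·q·¬r. Their union (logical OR) reproduces the table exactly.

f(p, q, r) = ((((p' · q') · r) + ((p' · q) · r)) + ((p · q') · r)) + ((p · q) · r')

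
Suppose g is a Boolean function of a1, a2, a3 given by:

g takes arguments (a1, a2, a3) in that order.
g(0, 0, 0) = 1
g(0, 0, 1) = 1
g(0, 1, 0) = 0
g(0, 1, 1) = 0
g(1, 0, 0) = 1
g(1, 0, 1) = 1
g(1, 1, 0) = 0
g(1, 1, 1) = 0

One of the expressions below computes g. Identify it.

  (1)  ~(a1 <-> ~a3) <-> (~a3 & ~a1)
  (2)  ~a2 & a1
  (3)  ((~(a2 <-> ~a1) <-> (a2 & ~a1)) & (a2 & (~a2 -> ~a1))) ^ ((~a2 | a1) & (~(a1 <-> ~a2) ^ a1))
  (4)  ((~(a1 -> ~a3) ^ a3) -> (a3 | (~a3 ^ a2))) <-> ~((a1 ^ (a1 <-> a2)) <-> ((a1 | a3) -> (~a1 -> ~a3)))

3

(1) disagrees with g on (0,1,0) (formula → 1, table → 0); rule it out.
(2) disagrees with g on (0,0,0) (formula → 0, table → 1); rule it out.
(4) disagrees with g on (0,0,0) (formula → 0, table → 1); rule it out.
(3) is the remaining candidate, and it agrees with g on all 8 inputs.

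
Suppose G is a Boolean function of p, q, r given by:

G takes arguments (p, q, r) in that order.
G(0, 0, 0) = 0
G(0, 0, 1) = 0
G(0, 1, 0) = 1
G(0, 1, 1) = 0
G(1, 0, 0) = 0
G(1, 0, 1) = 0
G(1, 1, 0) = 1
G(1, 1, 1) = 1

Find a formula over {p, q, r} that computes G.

G(p, q, r) = (((NOT p AND q) AND NOT r) OR ((p AND q) AND NOT r)) OR ((p AND q) AND r)

G=1 on 3 inputs: (0,1,0), (1,1,0), (1,1,1). Reading each as a conjunction of literals (¬p·q·¬r, p·q·¬r, p·q·r) and taking the OR gives the canonical DNF.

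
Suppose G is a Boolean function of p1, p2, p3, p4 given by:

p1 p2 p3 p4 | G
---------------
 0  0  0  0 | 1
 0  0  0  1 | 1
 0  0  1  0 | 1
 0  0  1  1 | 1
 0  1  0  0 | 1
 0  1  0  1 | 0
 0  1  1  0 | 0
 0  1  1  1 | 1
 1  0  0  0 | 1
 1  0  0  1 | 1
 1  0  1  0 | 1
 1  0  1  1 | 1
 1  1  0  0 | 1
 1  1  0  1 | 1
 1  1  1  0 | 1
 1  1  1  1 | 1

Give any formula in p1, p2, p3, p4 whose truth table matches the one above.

G(p1, p2, p3, p4) = ~((((~p1 & p2) & ~p3) & p4) | (((~p1 & p2) & p3) & ~p4))

G is 0 on only 2 rows — (0,1,0,1), (0,1,1,0). Writing each as a minterm (¬p1·p2·¬p3·p4, ¬p1·p2·p3·¬p4) and OR-ing them characterizes exactly where G=0, so G is the negation of that disjunction.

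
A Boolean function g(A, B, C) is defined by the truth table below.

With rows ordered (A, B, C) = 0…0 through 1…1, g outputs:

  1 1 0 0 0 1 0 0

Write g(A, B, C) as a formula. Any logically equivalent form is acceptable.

g=1 on 3 inputs: (0,0,0), (0,0,1), (1,0,1). Reading each as a conjunction of literals (¬A·¬B·¬C, ¬A·¬B·C, A·¬B·C) and taking the OR gives the canonical DNF.

g(A, B, C) = (((NOT A AND NOT B) AND NOT C) OR ((NOT A AND NOT B) AND C)) OR ((A AND NOT B) AND C)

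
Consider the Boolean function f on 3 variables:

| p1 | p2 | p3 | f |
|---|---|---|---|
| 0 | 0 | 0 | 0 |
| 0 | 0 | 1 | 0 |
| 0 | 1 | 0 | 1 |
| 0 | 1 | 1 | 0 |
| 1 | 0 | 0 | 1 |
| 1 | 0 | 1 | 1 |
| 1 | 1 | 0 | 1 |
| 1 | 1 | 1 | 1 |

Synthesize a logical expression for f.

The 0-rows are (0,0,0), (0,0,1), (0,1,1). Take each as a conjunction (¬p1·¬p2·¬p3, ¬p1·¬p2·p3, ¬p1·p2·p3), form their disjunction, and complement — that gives a formula that is 1 everywhere f is.

f(p1, p2, p3) = ((((p1' · p2') · p3') + ((p1' · p2') · p3)) + ((p1' · p2) · p3))'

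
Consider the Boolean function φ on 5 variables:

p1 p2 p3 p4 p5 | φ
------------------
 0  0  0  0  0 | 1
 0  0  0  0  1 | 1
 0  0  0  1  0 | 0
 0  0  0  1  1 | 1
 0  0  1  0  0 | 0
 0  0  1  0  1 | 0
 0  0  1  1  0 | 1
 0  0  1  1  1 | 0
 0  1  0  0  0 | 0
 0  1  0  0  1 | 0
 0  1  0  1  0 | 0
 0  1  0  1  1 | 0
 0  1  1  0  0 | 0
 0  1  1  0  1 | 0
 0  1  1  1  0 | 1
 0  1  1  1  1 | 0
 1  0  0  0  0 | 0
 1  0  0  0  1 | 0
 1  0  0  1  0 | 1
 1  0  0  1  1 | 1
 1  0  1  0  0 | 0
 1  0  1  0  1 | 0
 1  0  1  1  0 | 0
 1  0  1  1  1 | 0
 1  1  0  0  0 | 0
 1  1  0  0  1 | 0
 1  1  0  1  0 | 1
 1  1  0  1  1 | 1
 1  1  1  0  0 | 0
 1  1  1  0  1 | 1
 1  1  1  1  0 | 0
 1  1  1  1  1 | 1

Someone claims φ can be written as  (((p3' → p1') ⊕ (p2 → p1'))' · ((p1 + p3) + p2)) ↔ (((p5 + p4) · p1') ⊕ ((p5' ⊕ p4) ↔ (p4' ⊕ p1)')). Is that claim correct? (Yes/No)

No

Evaluate (((p3' → p1') ⊕ (p2 → p1'))' · ((p1 + p3) + p2)) ↔ (((p5 + p4) · p1') ⊕ ((p5' ⊕ p4) ↔ (p4' ⊕ p1)')) on each row and compare to φ:
  p1=0, p2=0, p3=0, p4=0, p5=0: formula gives 1, φ = 1 ✓
  p1=0, p2=0, p3=0, p4=0, p5=1: formula gives 1, φ = 1 ✓
  p1=0, p2=0, p3=0, p4=1, p5=0: formula gives 0, φ = 0 ✓
  p1=0, p2=0, p3=0, p4=1, p5=1: formula gives 1, φ = 1 ✓
  …
  p1=0, p2=1, p3=0, p4=1, p5=0: formula gives 1, but φ = 0 ✗
A single disagreement suffices: at (0,1,0,1,0) they differ, so the formula does not compute φ.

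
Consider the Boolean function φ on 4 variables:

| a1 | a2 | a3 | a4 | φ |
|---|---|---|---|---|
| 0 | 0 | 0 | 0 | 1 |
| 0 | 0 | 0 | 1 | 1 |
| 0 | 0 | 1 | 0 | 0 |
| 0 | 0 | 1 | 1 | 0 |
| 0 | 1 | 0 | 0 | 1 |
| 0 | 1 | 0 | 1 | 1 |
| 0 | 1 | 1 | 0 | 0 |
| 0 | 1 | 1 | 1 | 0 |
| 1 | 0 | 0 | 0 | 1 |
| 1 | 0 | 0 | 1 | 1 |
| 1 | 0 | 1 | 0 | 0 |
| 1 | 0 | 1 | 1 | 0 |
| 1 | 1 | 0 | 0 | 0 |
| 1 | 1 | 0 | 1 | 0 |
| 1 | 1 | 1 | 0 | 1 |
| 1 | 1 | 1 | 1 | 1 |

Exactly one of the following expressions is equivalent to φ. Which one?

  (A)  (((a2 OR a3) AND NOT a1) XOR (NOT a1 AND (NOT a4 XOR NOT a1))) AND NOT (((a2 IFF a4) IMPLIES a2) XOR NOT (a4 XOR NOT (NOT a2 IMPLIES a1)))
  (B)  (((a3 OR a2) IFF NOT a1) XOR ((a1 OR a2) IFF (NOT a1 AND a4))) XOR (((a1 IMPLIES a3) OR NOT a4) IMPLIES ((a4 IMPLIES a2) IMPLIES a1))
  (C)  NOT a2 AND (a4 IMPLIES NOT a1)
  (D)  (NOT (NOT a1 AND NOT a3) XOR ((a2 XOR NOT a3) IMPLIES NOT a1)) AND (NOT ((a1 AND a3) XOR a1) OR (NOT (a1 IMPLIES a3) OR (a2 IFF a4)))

(A): at (0,0,0,0) it gives 0, but φ = 1 — eliminated.
(B): at (0,1,0,1) it gives 0, but φ = 1 — eliminated.
(C): at (0,0,1,0) it gives 1, but φ = 0 — eliminated.
That leaves (D). Evaluating it on every row reproduces the table of φ exactly.

D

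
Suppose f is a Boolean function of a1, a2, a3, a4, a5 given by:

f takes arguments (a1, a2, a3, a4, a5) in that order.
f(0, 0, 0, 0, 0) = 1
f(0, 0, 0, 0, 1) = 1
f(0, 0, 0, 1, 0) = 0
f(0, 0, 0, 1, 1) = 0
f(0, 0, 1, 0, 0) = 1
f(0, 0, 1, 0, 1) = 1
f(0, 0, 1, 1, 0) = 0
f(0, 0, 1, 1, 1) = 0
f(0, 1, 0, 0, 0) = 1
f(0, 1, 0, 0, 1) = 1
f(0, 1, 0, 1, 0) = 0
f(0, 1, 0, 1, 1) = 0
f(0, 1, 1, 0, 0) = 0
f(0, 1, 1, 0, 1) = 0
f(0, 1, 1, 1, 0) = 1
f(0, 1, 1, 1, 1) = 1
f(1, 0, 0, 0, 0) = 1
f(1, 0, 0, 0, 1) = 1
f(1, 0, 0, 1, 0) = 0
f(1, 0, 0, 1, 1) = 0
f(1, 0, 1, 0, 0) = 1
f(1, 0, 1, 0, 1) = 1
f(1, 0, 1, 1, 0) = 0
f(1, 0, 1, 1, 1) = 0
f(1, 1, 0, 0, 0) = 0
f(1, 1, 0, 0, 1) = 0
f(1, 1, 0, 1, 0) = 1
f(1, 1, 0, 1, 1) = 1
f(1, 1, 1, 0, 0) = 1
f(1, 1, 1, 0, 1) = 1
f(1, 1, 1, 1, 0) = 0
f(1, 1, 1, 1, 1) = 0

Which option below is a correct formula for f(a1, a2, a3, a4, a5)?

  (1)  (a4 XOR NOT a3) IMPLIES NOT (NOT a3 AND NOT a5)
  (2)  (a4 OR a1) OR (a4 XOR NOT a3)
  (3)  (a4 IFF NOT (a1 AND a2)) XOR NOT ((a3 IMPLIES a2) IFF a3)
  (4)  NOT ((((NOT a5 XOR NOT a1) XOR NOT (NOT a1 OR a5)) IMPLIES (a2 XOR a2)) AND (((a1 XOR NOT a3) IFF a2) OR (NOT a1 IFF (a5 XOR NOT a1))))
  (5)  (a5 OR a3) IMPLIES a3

3

(1) disagrees with f on (0,0,0,0,0) (formula → 0, table → 1); rule it out.
(2) disagrees with f on (0,0,0,1,0) (formula → 1, table → 0); rule it out.
(4) disagrees with f on (0,0,0,0,0) (formula → 0, table → 1); rule it out.
(5) disagrees with f on (0,0,0,0,1) (formula → 0, table → 1); rule it out.
That leaves (3). Evaluating it on every row reproduces the table of f exactly.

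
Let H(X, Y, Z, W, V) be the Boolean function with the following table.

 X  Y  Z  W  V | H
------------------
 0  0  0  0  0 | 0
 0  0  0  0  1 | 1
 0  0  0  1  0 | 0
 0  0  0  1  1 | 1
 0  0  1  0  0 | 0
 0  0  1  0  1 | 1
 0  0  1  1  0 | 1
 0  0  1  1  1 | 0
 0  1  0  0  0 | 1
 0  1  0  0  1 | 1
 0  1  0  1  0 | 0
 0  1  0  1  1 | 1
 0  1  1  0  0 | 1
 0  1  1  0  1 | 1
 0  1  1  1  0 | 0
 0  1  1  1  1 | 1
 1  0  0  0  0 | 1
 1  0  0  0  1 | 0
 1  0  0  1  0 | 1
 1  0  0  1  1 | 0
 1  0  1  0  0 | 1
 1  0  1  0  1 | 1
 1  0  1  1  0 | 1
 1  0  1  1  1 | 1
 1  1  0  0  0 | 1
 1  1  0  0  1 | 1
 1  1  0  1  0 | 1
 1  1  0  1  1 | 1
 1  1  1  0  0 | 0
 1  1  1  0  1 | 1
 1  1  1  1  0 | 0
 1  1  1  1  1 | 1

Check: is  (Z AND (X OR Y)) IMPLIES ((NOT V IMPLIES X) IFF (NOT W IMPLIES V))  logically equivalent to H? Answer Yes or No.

No

Check the formula against H row by row:
  X=0, Y=0, Z=0, W=0, V=0: formula gives 1, but H = 0 ✗
A single disagreement suffices: at (0,0,0,0,0) they differ, so the formula does not compute H.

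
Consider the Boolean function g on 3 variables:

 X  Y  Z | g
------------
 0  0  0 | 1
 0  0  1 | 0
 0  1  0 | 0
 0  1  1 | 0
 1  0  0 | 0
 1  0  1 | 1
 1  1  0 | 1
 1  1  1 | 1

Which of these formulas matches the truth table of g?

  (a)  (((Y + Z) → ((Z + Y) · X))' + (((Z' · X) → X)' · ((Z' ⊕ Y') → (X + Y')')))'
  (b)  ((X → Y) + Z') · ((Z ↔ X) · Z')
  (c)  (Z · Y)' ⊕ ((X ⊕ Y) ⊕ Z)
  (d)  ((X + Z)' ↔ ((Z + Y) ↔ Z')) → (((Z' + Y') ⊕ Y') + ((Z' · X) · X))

(a): at (1,0,0) it gives 1, but g = 0 — eliminated.
(b): at (0,1,0) it gives 1, but g = 0 — eliminated.
(d): at (0,1,0) it gives 1, but g = 0 — eliminated.
Only (c) survives; checking it on all 8 rows confirms it matches g.

c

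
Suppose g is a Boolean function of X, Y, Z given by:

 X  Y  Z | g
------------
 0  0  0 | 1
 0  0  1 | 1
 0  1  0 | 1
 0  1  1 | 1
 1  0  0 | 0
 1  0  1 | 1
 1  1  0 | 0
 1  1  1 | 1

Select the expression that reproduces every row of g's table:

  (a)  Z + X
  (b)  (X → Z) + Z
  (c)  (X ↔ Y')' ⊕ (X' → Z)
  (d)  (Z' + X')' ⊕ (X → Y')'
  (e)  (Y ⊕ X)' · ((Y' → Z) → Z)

b

(a) fails at (0,0,0): the formula yields 0, g is 1.
(c) fails at (0,0,1): the formula yields 0, g is 1.
(d) fails at (0,0,0): the formula yields 0, g is 1.
(e) fails at (0,1,0): the formula yields 0, g is 1.
Only (b) survives; checking it on all 8 rows confirms it matches g.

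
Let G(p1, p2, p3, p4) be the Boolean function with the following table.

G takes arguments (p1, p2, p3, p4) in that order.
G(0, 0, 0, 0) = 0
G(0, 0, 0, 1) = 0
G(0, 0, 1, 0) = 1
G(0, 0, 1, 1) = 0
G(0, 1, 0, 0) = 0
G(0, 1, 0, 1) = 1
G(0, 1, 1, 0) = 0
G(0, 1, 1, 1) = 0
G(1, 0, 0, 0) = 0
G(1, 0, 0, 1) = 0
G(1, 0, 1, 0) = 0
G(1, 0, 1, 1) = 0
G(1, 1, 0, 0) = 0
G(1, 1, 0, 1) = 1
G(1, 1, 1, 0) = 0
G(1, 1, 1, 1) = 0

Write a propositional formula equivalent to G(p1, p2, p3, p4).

G(p1, p2, p3, p4) = ((((¬p1 ∧ ¬p2) ∧ p3) ∧ ¬p4) ∨ (((¬p1 ∧ p2) ∧ ¬p3) ∧ p4)) ∨ (((p1 ∧ p2) ∧ ¬p3) ∧ p4)

Collect the rows where G=1 — (0,0,1,0), (0,1,0,1), (1,1,0,1) — and write one minterm per row: ¬p1·¬p2·p3·¬p4, ¬p1·p2·¬p3·p4, p1·p2·¬p3·p4. Their union (logical OR) reproduces the table exactly.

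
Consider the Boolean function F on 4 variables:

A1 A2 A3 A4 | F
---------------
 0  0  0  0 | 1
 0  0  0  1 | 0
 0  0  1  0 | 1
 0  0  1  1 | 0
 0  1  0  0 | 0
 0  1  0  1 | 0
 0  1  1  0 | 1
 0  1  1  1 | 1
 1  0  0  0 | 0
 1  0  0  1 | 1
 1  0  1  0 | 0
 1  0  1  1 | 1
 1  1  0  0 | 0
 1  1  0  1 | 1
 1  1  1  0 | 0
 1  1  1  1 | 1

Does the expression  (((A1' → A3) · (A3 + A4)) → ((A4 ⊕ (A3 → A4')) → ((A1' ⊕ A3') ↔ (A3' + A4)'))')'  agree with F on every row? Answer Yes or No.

No

Test each input against both F and the formula:
  A1=0, A2=0, A3=0, A4=0: formula gives 0, but F = 1 ✗
Row (0,0,0,0) is a counterexample, so the formula is not equivalent to F.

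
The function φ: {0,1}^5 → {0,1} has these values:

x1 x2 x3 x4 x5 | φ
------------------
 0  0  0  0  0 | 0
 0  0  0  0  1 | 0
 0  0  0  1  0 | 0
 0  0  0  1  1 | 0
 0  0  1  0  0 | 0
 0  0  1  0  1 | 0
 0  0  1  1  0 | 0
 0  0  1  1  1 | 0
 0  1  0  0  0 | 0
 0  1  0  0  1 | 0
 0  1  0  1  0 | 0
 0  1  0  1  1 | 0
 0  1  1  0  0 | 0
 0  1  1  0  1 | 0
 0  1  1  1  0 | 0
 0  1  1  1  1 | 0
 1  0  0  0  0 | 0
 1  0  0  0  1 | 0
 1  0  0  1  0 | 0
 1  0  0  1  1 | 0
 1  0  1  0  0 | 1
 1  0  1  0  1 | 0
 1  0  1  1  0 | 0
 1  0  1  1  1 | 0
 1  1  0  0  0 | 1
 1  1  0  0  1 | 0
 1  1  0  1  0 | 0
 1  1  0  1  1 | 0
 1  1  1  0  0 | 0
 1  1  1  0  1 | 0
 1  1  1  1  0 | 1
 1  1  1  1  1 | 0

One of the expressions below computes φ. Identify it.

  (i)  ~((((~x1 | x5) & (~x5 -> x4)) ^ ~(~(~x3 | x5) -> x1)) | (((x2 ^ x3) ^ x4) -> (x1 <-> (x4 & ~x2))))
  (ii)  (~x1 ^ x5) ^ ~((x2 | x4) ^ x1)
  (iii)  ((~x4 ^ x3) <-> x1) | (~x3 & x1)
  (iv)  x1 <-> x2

(ii): at (0,0,0,0,1) it gives 1, but φ = 0 — eliminated.
(iii): at (0,0,0,1,0) it gives 1, but φ = 0 — eliminated.
(iv): at (0,0,0,0,0) it gives 1, but φ = 0 — eliminated.
(i) is the remaining candidate, and it agrees with φ on all 32 inputs.

i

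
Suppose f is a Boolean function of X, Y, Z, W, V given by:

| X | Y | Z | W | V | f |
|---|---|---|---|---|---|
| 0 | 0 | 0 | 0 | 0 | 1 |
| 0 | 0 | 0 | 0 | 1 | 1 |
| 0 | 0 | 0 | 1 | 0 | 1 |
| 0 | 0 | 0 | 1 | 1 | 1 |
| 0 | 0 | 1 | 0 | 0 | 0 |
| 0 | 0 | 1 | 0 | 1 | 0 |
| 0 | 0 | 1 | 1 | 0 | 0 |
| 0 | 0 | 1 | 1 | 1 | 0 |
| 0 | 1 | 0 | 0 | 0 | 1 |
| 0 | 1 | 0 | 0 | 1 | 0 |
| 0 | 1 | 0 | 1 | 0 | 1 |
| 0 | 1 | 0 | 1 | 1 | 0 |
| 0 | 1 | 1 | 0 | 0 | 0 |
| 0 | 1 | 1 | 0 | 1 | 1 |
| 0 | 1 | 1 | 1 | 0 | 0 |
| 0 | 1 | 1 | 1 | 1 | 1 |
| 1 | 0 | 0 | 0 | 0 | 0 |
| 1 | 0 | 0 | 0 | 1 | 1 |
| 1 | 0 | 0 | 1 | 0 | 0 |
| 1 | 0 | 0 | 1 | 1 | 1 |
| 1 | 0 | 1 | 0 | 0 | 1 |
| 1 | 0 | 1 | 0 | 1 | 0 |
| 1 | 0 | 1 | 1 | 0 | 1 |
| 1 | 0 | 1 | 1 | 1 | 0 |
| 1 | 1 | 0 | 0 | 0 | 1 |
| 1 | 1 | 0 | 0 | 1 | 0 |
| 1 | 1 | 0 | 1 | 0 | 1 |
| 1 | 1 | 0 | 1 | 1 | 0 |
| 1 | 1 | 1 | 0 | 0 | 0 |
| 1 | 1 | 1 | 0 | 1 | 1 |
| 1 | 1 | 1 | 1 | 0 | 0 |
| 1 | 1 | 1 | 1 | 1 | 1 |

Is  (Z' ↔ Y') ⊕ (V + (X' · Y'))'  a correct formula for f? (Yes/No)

Yes

Test each input against both f and the formula:
  X=0, Y=0, Z=0, W=0, V=0: formula gives 1, f = 1 ✓
  X=0, Y=0, Z=0, W=0, V=1: formula gives 1, f = 1 ✓
  X=0, Y=0, Z=0, W=1, V=0: formula gives 1, f = 1 ✓
  X=0, Y=0, Z=0, W=1, V=1: formula gives 1, f = 1 ✓
  …and likewise for the remaining 28 rows.
Every row agrees, so the formula is equivalent.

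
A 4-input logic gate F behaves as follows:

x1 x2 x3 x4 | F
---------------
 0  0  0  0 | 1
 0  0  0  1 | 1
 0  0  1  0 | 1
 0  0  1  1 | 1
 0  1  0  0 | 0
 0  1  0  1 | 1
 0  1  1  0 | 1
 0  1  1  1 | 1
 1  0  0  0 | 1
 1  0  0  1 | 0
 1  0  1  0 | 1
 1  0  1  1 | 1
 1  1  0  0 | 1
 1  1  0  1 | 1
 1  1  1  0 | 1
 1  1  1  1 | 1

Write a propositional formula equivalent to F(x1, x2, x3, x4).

F(x1, x2, x3, x4) = ((((x1' · x2) · x3') · x4') + (((x1 · x2') · x3') · x4))'

The 0-rows are (0,1,0,0), (1,0,0,1). Take each as a conjunction (¬x1·x2·¬x3·¬x4, x1·¬x2·¬x3·x4), form their disjunction, and complement — that gives a formula that is 1 everywhere F is.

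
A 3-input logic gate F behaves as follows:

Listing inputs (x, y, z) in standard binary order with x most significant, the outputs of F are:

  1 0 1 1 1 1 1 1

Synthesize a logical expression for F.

F(x, y, z) = ((x' · y') · z)'

Only row (0,0,1) gives 0. So F is 1 everywhere except there — the complement of the minterm ¬x·¬y·z.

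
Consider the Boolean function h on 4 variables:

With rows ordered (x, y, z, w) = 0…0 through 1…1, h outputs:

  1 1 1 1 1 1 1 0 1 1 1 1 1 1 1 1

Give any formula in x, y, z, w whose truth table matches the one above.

h(x, y, z, w) = not (((not x and y) and z) and w)

Only row (0,1,1,1) gives 0. So h is 1 everywhere except there — the complement of the minterm ¬x·y·z·w.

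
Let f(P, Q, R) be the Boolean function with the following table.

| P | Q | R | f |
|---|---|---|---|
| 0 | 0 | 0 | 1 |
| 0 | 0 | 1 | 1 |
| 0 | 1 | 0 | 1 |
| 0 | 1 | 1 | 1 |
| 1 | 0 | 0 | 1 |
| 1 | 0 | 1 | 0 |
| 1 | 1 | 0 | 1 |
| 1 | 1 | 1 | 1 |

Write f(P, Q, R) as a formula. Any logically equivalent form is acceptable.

f(P, Q, R) = not ((P and not Q) and R)

f is 0 on exactly one input, (1,0,1), whose minterm is P·¬Q·R. So f is the negation of that single conjunction.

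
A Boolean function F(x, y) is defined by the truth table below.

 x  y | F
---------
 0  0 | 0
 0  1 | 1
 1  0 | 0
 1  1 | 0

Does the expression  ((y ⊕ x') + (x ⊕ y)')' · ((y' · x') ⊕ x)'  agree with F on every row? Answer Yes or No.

Yes

Evaluate ((y ⊕ x') + (x ⊕ y)')' · ((y' · x') ⊕ x)' on each row and compare to F:
  x=0, y=0: formula gives 0, F = 0 ✓
  x=0, y=1: formula gives 1, F = 1 ✓
  x=1, y=0: formula gives 0, F = 0 ✓
  x=1, y=1: formula gives 0, F = 0 ✓
Every row agrees, so the formula is equivalent.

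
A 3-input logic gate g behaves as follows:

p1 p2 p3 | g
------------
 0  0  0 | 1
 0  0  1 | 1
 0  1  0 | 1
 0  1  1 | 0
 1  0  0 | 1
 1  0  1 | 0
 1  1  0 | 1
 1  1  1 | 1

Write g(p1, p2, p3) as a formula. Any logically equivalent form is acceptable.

The 0-rows are (0,1,1), (1,0,1). Take each as a conjunction (¬p1·p2·p3, p1·¬p2·p3), form their disjunction, and complement — that gives a formula that is 1 everywhere g is.

g(p1, p2, p3) = not (((not p1 and p2) and p3) or ((p1 and not p2) and p3))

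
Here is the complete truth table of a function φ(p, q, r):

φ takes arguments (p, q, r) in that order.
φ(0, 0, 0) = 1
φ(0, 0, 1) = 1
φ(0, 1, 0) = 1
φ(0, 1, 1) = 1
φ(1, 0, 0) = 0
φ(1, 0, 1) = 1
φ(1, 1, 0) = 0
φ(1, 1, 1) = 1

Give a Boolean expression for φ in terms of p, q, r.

φ is 0 on only 2 rows — (1,0,0), (1,1,0). Writing each as a minterm (p·¬q·¬r, p·q·¬r) and OR-ing them characterizes exactly where φ=0, so φ is the negation of that disjunction.

φ(p, q, r) = ~(((p & ~q) & ~r) | ((p & q) & ~r))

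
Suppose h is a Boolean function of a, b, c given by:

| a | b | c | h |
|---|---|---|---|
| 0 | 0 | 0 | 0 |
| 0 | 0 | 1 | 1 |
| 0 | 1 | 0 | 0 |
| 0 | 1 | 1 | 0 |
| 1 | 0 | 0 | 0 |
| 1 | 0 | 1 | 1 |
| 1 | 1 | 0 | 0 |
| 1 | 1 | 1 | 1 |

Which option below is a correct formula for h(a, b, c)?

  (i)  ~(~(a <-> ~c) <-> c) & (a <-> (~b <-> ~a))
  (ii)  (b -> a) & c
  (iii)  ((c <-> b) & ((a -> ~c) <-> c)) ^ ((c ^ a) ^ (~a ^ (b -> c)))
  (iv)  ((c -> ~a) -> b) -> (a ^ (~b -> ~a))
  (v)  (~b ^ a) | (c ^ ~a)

(i) fails at (0,0,1): the formula yields 0, h is 1.
(iii) fails at (0,1,0): the formula yields 1, h is 0.
(iv) fails at (0,0,0): the formula yields 1, h is 0.
(v) fails at (0,0,0): the formula yields 1, h is 0.
(ii) is the remaining candidate, and it agrees with h on all 8 inputs.

ii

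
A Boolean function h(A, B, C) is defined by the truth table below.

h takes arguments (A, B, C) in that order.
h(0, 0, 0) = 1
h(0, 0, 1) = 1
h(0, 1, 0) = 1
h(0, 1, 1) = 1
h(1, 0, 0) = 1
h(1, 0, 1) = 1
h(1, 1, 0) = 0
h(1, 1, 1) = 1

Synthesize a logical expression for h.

h(A, B, C) = not ((A and B) and not C)

h is 0 on exactly one input, (1,1,0), whose minterm is A·B·¬C. So h is the negation of that single conjunction.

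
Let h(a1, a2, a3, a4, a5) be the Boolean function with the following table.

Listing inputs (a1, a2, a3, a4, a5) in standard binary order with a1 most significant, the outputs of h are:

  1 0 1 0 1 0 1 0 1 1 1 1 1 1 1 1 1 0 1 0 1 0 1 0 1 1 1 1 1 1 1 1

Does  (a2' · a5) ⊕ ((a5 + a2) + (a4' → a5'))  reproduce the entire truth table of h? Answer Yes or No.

Yes

Test each input against both h and the formula:
  a1=0, a2=0, a3=0, a4=0, a5=0: formula gives 1, h = 1 ✓
  a1=0, a2=0, a3=0, a4=0, a5=1: formula gives 0, h = 0 ✓
  a1=0, a2=0, a3=0, a4=1, a5=0: formula gives 1, h = 1 ✓
  a1=0, a2=0, a3=0, a4=1, a5=1: formula gives 0, h = 0 ✓
  … (the remaining 28 rows also agree.)
No disagreement on any input; they are logically equivalent.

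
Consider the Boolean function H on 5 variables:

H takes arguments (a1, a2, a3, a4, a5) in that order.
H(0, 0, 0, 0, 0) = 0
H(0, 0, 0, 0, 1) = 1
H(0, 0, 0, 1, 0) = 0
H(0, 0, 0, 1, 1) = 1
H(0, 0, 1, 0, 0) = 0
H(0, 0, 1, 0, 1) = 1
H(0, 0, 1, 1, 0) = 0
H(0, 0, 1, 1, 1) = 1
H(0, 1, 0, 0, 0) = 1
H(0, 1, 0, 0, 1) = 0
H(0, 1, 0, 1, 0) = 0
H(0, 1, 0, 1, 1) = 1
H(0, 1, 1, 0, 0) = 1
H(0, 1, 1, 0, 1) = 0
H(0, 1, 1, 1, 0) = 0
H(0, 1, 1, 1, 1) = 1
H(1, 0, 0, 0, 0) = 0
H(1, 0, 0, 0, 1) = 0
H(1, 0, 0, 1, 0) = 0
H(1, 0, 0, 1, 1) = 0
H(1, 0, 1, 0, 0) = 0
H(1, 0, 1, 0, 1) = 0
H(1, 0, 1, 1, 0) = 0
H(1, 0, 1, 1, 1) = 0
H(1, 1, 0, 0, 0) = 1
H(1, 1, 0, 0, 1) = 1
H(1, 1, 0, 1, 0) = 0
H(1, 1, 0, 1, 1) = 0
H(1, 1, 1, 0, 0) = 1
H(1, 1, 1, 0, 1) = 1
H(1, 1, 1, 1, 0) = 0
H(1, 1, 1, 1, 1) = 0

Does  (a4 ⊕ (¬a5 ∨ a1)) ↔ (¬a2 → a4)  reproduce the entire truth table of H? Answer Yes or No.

Yes

Check the formula against H row by row:
  a1=0, a2=0, a3=0, a4=0, a5=0: formula gives 0, H = 0 ✓
  a1=0, a2=0, a3=0, a4=0, a5=1: formula gives 1, H = 1 ✓
  a1=0, a2=0, a3=0, a4=1, a5=0: formula gives 0, H = 0 ✓
  a1=0, a2=0, a3=0, a4=1, a5=1: formula gives 1, H = 1 ✓
  … (the remaining 28 rows also agree.)
No disagreement on any input; they are logically equivalent.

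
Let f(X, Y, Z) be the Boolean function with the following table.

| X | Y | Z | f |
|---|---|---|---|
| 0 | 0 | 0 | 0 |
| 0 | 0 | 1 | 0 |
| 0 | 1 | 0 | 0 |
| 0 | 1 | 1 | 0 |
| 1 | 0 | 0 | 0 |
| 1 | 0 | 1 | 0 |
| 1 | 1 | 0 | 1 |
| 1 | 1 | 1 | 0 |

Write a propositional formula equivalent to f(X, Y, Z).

f(X, Y, Z) = (X ∧ Y) ∧ ¬Z

f is 1 on exactly one input, (1,1,0), whose minterm is X·Y·¬Z. So f is just that conjunction.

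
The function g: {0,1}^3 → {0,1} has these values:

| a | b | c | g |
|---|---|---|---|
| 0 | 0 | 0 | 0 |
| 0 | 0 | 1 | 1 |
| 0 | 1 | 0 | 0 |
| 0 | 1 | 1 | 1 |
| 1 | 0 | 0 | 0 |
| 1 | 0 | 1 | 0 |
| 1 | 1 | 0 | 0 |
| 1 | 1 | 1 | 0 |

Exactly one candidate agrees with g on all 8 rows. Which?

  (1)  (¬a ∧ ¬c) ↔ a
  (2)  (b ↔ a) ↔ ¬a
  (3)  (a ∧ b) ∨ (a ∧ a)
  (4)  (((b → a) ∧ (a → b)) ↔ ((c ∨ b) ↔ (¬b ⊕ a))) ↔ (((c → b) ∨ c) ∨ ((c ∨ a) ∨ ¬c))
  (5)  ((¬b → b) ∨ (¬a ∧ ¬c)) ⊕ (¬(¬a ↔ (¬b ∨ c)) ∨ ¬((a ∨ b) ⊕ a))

(2) disagrees with g on (0,0,0) (formula → 1, table → 0); rule it out.
(3) disagrees with g on (0,0,1) (formula → 0, table → 1); rule it out.
(4) disagrees with g on (0,1,0) (formula → 1, table → 0); rule it out.
(5) disagrees with g on (1,0,0) (formula → 1, table → 0); rule it out.
Only (1) survives; checking it on all 8 rows confirms it matches g.

1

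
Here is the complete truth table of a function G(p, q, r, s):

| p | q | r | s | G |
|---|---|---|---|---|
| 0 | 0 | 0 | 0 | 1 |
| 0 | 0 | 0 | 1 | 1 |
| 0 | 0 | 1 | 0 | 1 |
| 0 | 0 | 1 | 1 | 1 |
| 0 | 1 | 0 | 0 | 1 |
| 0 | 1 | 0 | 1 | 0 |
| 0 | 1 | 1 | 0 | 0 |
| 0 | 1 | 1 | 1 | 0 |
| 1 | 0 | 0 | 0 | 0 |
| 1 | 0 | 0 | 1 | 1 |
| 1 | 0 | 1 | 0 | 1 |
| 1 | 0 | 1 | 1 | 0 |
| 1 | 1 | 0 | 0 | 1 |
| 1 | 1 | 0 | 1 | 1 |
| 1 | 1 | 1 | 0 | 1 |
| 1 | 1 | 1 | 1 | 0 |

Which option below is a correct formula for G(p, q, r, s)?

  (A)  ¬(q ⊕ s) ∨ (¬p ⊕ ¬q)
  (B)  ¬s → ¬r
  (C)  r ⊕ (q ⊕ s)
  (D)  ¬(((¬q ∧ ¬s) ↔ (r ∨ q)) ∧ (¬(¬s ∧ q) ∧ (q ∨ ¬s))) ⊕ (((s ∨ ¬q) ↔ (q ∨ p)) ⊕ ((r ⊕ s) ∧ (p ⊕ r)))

(A) disagrees with G on (0,0,0,1) (formula → 0, table → 1); rule it out.
(B) disagrees with G on (0,0,1,0) (formula → 0, table → 1); rule it out.
(C) disagrees with G on (0,0,0,0) (formula → 0, table → 1); rule it out.
Only (D) survives; checking it on all 16 rows confirms it matches G.

D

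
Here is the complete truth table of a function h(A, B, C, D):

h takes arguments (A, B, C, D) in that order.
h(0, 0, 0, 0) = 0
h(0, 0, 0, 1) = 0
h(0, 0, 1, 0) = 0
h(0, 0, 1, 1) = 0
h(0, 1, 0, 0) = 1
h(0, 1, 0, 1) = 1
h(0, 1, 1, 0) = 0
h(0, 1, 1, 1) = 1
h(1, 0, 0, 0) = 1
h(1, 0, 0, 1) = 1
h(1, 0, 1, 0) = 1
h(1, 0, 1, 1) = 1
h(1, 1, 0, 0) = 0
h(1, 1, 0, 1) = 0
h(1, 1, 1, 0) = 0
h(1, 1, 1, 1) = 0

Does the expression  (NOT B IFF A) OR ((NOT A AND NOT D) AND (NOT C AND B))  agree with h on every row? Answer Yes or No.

Evaluate (NOT B IFF A) OR ((NOT A AND NOT D) AND (NOT C AND B)) on each row and compare to h:
  A=0, B=0, C=0, D=0: formula gives 0, h = 0 ✓
  A=0, B=0, C=0, D=1: formula gives 0, h = 0 ✓
  A=0, B=0, C=1, D=0: formula gives 0, h = 0 ✓
  A=0, B=0, C=1, D=1: formula gives 0, h = 0 ✓
  …
  A=0, B=1, C=1, D=0: formula gives 1, but h = 0 ✗
A single disagreement suffices: at (0,1,1,0) they differ, so the formula does not compute h.

No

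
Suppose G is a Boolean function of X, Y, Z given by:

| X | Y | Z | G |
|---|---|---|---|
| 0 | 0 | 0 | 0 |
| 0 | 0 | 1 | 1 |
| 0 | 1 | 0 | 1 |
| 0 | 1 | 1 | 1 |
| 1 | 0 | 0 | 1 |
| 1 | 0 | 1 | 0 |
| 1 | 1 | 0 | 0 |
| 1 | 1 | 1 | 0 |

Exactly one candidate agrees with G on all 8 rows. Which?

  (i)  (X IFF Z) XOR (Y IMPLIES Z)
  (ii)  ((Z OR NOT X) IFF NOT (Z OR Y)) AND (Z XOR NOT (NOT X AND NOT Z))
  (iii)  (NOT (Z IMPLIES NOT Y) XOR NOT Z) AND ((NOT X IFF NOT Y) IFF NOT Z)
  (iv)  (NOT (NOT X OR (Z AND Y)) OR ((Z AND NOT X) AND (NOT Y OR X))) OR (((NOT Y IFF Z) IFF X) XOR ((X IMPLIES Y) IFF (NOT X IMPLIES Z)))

(ii) disagrees with G on (0,0,1) (formula → 0, table → 1); rule it out.
(iii) disagrees with G on (0,0,0) (formula → 1, table → 0); rule it out.
(iv) disagrees with G on (0,0,0) (formula → 1, table → 0); rule it out.
That leaves (i). Evaluating it on every row reproduces the table of G exactly.

i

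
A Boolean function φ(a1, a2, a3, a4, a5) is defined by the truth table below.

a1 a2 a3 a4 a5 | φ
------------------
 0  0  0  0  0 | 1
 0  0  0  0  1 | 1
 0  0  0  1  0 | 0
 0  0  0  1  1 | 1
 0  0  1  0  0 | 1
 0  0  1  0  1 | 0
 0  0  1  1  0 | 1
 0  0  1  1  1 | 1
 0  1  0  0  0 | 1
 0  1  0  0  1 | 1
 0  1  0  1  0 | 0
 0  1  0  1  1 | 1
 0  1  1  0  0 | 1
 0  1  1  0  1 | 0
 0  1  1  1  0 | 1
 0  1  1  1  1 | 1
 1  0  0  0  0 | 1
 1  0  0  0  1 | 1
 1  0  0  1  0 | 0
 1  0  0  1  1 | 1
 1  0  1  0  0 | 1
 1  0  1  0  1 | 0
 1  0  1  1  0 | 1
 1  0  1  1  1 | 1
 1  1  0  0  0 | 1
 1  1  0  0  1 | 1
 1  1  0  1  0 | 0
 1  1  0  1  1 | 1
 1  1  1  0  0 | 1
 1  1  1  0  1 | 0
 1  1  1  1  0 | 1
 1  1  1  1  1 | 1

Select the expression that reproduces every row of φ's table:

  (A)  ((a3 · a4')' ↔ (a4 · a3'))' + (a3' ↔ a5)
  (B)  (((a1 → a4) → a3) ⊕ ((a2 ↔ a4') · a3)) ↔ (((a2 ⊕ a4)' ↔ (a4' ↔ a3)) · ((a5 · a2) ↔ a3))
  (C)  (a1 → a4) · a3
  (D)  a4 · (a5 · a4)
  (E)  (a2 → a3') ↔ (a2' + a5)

(B) fails at (0,0,0,1,0): the formula yields 1, φ is 0.
(C) fails at (0,0,0,0,0): the formula yields 0, φ is 1.
(D) fails at (0,0,0,0,0): the formula yields 0, φ is 1.
(E) fails at (0,0,0,1,0): the formula yields 1, φ is 0.
That leaves (A). Evaluating it on every row reproduces the table of φ exactly.

A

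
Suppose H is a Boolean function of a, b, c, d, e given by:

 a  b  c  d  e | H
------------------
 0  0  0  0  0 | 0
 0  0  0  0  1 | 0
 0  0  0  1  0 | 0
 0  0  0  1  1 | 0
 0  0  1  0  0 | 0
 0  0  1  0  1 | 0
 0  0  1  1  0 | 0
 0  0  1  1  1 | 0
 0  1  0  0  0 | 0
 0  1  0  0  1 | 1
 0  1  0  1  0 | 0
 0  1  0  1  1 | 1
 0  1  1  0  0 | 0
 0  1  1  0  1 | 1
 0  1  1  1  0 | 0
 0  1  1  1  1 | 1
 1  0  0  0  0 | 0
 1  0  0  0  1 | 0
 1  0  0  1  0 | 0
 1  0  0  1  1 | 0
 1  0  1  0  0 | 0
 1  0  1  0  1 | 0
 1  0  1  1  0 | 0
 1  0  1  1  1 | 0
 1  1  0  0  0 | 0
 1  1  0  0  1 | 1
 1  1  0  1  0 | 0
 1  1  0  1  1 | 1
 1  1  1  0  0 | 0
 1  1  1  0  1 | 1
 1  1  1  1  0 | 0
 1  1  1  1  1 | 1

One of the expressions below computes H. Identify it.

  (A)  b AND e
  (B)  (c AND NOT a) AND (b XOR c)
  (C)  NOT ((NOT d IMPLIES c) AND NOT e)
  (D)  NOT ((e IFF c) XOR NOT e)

(B) disagrees with H on (0,0,1,0,0) (formula → 1, table → 0); rule it out.
(C) disagrees with H on (0,0,0,0,0) (formula → 1, table → 0); rule it out.
(D) disagrees with H on (0,0,0,0,0) (formula → 1, table → 0); rule it out.
Only (A) survives; checking it on all 32 rows confirms it matches H.

A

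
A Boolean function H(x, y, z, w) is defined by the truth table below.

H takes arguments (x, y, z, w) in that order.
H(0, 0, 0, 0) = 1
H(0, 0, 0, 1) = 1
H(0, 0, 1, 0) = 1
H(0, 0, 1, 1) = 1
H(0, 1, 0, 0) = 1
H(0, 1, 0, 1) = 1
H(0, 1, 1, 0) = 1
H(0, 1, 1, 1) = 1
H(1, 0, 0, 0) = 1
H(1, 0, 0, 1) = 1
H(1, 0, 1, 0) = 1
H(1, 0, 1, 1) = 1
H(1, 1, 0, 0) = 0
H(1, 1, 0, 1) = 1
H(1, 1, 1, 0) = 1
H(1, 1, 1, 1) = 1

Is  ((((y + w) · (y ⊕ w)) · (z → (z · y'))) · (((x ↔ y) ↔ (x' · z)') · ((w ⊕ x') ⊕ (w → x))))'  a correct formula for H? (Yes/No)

Yes

Check the formula against H row by row:
  x=0, y=0, z=0, w=0: formula gives 1, H = 1 ✓
  x=0, y=0, z=0, w=1: formula gives 1, H = 1 ✓
  x=0, y=0, z=1, w=0: formula gives 1, H = 1 ✓
  x=0, y=0, z=1, w=1: formula gives 1, H = 1 ✓
  … (the remaining 12 rows also agree.)
All 16 rows match — the expression computes H exactly.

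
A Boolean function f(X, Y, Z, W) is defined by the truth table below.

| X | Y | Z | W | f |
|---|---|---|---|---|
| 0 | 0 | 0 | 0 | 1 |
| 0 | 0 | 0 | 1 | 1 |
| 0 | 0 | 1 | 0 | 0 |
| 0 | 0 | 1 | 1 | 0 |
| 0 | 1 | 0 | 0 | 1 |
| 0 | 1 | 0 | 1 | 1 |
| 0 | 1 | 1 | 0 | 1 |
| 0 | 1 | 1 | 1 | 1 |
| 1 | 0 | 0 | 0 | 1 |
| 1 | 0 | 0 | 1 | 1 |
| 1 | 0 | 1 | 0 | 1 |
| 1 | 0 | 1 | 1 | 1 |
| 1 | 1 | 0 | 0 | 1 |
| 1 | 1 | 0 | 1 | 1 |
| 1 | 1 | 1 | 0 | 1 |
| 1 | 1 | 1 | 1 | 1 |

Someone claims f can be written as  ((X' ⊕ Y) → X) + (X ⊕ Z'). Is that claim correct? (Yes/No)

Test each input against both f and the formula:
  X=0, Y=0, Z=0, W=0: formula gives 1, f = 1 ✓
  X=0, Y=0, Z=0, W=1: formula gives 1, f = 1 ✓
  X=0, Y=0, Z=1, W=0: formula gives 0, f = 0 ✓
  X=0, Y=0, Z=1, W=1: formula gives 0, f = 0 ✓
  …and likewise for the remaining 12 rows.
Every row agrees, so the formula is equivalent.

Yes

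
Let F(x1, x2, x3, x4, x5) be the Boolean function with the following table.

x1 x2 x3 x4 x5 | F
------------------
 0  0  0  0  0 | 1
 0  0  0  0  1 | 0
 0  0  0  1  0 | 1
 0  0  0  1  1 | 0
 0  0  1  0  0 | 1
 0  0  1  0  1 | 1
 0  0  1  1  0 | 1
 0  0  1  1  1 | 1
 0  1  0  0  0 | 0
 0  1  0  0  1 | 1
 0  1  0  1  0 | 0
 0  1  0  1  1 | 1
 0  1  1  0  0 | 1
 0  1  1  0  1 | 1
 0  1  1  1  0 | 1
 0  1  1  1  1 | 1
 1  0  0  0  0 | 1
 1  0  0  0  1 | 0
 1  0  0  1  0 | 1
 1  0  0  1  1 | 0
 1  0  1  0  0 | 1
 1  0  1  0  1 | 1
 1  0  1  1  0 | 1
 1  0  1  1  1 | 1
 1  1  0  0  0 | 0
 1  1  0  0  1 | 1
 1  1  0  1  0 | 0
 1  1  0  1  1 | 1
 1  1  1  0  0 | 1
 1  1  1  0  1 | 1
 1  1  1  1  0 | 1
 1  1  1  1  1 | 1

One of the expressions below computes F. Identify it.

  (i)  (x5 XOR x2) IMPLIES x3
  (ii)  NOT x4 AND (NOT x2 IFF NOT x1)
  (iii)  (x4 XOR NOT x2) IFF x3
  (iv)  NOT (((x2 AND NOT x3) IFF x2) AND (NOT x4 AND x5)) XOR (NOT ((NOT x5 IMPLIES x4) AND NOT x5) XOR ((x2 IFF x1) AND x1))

i

(ii) fails at (0,0,0,0,1): the formula yields 1, F is 0.
(iii) fails at (0,0,0,0,0): the formula yields 0, F is 1.
(iv) fails at (0,0,0,0,0): the formula yields 0, F is 1.
Only (i) survives; checking it on all 32 rows confirms it matches F.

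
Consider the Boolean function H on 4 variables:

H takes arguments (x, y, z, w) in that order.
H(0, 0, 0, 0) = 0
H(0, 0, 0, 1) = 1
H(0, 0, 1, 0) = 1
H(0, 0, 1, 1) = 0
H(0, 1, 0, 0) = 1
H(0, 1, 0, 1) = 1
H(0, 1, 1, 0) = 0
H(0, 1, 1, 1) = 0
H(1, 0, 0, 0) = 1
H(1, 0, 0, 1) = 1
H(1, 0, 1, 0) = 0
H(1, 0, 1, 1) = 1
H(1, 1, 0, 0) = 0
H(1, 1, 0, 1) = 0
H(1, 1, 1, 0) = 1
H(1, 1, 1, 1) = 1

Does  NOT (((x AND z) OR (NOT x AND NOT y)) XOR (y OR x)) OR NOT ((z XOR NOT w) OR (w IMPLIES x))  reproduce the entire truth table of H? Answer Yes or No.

No

Test each input against both H and the formula:
  x=0, y=0, z=0, w=0: formula gives 0, H = 0 ✓
  x=0, y=0, z=0, w=1: formula gives 1, H = 1 ✓
  x=0, y=0, z=1, w=0: formula gives 0, but H = 1 ✗
Row (0,0,1,0) is a counterexample, so the formula is not equivalent to H.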